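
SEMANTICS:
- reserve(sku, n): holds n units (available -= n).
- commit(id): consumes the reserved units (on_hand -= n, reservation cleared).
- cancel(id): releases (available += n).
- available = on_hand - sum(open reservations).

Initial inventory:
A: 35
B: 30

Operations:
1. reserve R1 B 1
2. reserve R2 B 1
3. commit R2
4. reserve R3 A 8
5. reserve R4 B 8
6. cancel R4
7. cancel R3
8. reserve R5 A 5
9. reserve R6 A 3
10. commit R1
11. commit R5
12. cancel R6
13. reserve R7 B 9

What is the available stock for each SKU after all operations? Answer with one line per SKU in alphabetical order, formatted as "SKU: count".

Step 1: reserve R1 B 1 -> on_hand[A=35 B=30] avail[A=35 B=29] open={R1}
Step 2: reserve R2 B 1 -> on_hand[A=35 B=30] avail[A=35 B=28] open={R1,R2}
Step 3: commit R2 -> on_hand[A=35 B=29] avail[A=35 B=28] open={R1}
Step 4: reserve R3 A 8 -> on_hand[A=35 B=29] avail[A=27 B=28] open={R1,R3}
Step 5: reserve R4 B 8 -> on_hand[A=35 B=29] avail[A=27 B=20] open={R1,R3,R4}
Step 6: cancel R4 -> on_hand[A=35 B=29] avail[A=27 B=28] open={R1,R3}
Step 7: cancel R3 -> on_hand[A=35 B=29] avail[A=35 B=28] open={R1}
Step 8: reserve R5 A 5 -> on_hand[A=35 B=29] avail[A=30 B=28] open={R1,R5}
Step 9: reserve R6 A 3 -> on_hand[A=35 B=29] avail[A=27 B=28] open={R1,R5,R6}
Step 10: commit R1 -> on_hand[A=35 B=28] avail[A=27 B=28] open={R5,R6}
Step 11: commit R5 -> on_hand[A=30 B=28] avail[A=27 B=28] open={R6}
Step 12: cancel R6 -> on_hand[A=30 B=28] avail[A=30 B=28] open={}
Step 13: reserve R7 B 9 -> on_hand[A=30 B=28] avail[A=30 B=19] open={R7}

Answer: A: 30
B: 19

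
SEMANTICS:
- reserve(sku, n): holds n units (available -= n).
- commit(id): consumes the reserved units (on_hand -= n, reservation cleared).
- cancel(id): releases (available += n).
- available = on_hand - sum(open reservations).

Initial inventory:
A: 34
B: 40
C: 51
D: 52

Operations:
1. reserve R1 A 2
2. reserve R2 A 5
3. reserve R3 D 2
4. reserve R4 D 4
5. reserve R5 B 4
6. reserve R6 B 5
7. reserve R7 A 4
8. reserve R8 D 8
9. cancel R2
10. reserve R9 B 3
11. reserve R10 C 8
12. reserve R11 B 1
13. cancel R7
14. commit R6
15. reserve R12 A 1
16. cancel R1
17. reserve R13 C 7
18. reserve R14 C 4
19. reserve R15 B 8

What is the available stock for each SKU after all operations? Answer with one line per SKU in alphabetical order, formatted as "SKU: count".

Answer: A: 33
B: 19
C: 32
D: 38

Derivation:
Step 1: reserve R1 A 2 -> on_hand[A=34 B=40 C=51 D=52] avail[A=32 B=40 C=51 D=52] open={R1}
Step 2: reserve R2 A 5 -> on_hand[A=34 B=40 C=51 D=52] avail[A=27 B=40 C=51 D=52] open={R1,R2}
Step 3: reserve R3 D 2 -> on_hand[A=34 B=40 C=51 D=52] avail[A=27 B=40 C=51 D=50] open={R1,R2,R3}
Step 4: reserve R4 D 4 -> on_hand[A=34 B=40 C=51 D=52] avail[A=27 B=40 C=51 D=46] open={R1,R2,R3,R4}
Step 5: reserve R5 B 4 -> on_hand[A=34 B=40 C=51 D=52] avail[A=27 B=36 C=51 D=46] open={R1,R2,R3,R4,R5}
Step 6: reserve R6 B 5 -> on_hand[A=34 B=40 C=51 D=52] avail[A=27 B=31 C=51 D=46] open={R1,R2,R3,R4,R5,R6}
Step 7: reserve R7 A 4 -> on_hand[A=34 B=40 C=51 D=52] avail[A=23 B=31 C=51 D=46] open={R1,R2,R3,R4,R5,R6,R7}
Step 8: reserve R8 D 8 -> on_hand[A=34 B=40 C=51 D=52] avail[A=23 B=31 C=51 D=38] open={R1,R2,R3,R4,R5,R6,R7,R8}
Step 9: cancel R2 -> on_hand[A=34 B=40 C=51 D=52] avail[A=28 B=31 C=51 D=38] open={R1,R3,R4,R5,R6,R7,R8}
Step 10: reserve R9 B 3 -> on_hand[A=34 B=40 C=51 D=52] avail[A=28 B=28 C=51 D=38] open={R1,R3,R4,R5,R6,R7,R8,R9}
Step 11: reserve R10 C 8 -> on_hand[A=34 B=40 C=51 D=52] avail[A=28 B=28 C=43 D=38] open={R1,R10,R3,R4,R5,R6,R7,R8,R9}
Step 12: reserve R11 B 1 -> on_hand[A=34 B=40 C=51 D=52] avail[A=28 B=27 C=43 D=38] open={R1,R10,R11,R3,R4,R5,R6,R7,R8,R9}
Step 13: cancel R7 -> on_hand[A=34 B=40 C=51 D=52] avail[A=32 B=27 C=43 D=38] open={R1,R10,R11,R3,R4,R5,R6,R8,R9}
Step 14: commit R6 -> on_hand[A=34 B=35 C=51 D=52] avail[A=32 B=27 C=43 D=38] open={R1,R10,R11,R3,R4,R5,R8,R9}
Step 15: reserve R12 A 1 -> on_hand[A=34 B=35 C=51 D=52] avail[A=31 B=27 C=43 D=38] open={R1,R10,R11,R12,R3,R4,R5,R8,R9}
Step 16: cancel R1 -> on_hand[A=34 B=35 C=51 D=52] avail[A=33 B=27 C=43 D=38] open={R10,R11,R12,R3,R4,R5,R8,R9}
Step 17: reserve R13 C 7 -> on_hand[A=34 B=35 C=51 D=52] avail[A=33 B=27 C=36 D=38] open={R10,R11,R12,R13,R3,R4,R5,R8,R9}
Step 18: reserve R14 C 4 -> on_hand[A=34 B=35 C=51 D=52] avail[A=33 B=27 C=32 D=38] open={R10,R11,R12,R13,R14,R3,R4,R5,R8,R9}
Step 19: reserve R15 B 8 -> on_hand[A=34 B=35 C=51 D=52] avail[A=33 B=19 C=32 D=38] open={R10,R11,R12,R13,R14,R15,R3,R4,R5,R8,R9}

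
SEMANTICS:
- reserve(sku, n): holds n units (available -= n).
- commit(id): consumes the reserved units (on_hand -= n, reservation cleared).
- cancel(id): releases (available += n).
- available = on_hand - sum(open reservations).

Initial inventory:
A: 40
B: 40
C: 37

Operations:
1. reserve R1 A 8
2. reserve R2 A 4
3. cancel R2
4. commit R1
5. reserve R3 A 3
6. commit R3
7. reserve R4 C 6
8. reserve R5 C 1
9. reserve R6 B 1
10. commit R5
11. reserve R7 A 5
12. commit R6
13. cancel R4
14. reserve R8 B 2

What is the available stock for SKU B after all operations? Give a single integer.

Step 1: reserve R1 A 8 -> on_hand[A=40 B=40 C=37] avail[A=32 B=40 C=37] open={R1}
Step 2: reserve R2 A 4 -> on_hand[A=40 B=40 C=37] avail[A=28 B=40 C=37] open={R1,R2}
Step 3: cancel R2 -> on_hand[A=40 B=40 C=37] avail[A=32 B=40 C=37] open={R1}
Step 4: commit R1 -> on_hand[A=32 B=40 C=37] avail[A=32 B=40 C=37] open={}
Step 5: reserve R3 A 3 -> on_hand[A=32 B=40 C=37] avail[A=29 B=40 C=37] open={R3}
Step 6: commit R3 -> on_hand[A=29 B=40 C=37] avail[A=29 B=40 C=37] open={}
Step 7: reserve R4 C 6 -> on_hand[A=29 B=40 C=37] avail[A=29 B=40 C=31] open={R4}
Step 8: reserve R5 C 1 -> on_hand[A=29 B=40 C=37] avail[A=29 B=40 C=30] open={R4,R5}
Step 9: reserve R6 B 1 -> on_hand[A=29 B=40 C=37] avail[A=29 B=39 C=30] open={R4,R5,R6}
Step 10: commit R5 -> on_hand[A=29 B=40 C=36] avail[A=29 B=39 C=30] open={R4,R6}
Step 11: reserve R7 A 5 -> on_hand[A=29 B=40 C=36] avail[A=24 B=39 C=30] open={R4,R6,R7}
Step 12: commit R6 -> on_hand[A=29 B=39 C=36] avail[A=24 B=39 C=30] open={R4,R7}
Step 13: cancel R4 -> on_hand[A=29 B=39 C=36] avail[A=24 B=39 C=36] open={R7}
Step 14: reserve R8 B 2 -> on_hand[A=29 B=39 C=36] avail[A=24 B=37 C=36] open={R7,R8}
Final available[B] = 37

Answer: 37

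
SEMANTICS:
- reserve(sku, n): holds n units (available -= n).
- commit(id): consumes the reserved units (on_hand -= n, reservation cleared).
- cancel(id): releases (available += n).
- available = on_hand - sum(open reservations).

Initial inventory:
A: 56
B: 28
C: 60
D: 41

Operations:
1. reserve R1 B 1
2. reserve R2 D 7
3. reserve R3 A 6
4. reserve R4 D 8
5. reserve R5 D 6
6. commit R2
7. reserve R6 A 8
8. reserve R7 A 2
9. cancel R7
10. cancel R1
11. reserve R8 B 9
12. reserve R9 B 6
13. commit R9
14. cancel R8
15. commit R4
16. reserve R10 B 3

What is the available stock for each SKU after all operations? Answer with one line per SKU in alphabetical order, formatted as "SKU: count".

Step 1: reserve R1 B 1 -> on_hand[A=56 B=28 C=60 D=41] avail[A=56 B=27 C=60 D=41] open={R1}
Step 2: reserve R2 D 7 -> on_hand[A=56 B=28 C=60 D=41] avail[A=56 B=27 C=60 D=34] open={R1,R2}
Step 3: reserve R3 A 6 -> on_hand[A=56 B=28 C=60 D=41] avail[A=50 B=27 C=60 D=34] open={R1,R2,R3}
Step 4: reserve R4 D 8 -> on_hand[A=56 B=28 C=60 D=41] avail[A=50 B=27 C=60 D=26] open={R1,R2,R3,R4}
Step 5: reserve R5 D 6 -> on_hand[A=56 B=28 C=60 D=41] avail[A=50 B=27 C=60 D=20] open={R1,R2,R3,R4,R5}
Step 6: commit R2 -> on_hand[A=56 B=28 C=60 D=34] avail[A=50 B=27 C=60 D=20] open={R1,R3,R4,R5}
Step 7: reserve R6 A 8 -> on_hand[A=56 B=28 C=60 D=34] avail[A=42 B=27 C=60 D=20] open={R1,R3,R4,R5,R6}
Step 8: reserve R7 A 2 -> on_hand[A=56 B=28 C=60 D=34] avail[A=40 B=27 C=60 D=20] open={R1,R3,R4,R5,R6,R7}
Step 9: cancel R7 -> on_hand[A=56 B=28 C=60 D=34] avail[A=42 B=27 C=60 D=20] open={R1,R3,R4,R5,R6}
Step 10: cancel R1 -> on_hand[A=56 B=28 C=60 D=34] avail[A=42 B=28 C=60 D=20] open={R3,R4,R5,R6}
Step 11: reserve R8 B 9 -> on_hand[A=56 B=28 C=60 D=34] avail[A=42 B=19 C=60 D=20] open={R3,R4,R5,R6,R8}
Step 12: reserve R9 B 6 -> on_hand[A=56 B=28 C=60 D=34] avail[A=42 B=13 C=60 D=20] open={R3,R4,R5,R6,R8,R9}
Step 13: commit R9 -> on_hand[A=56 B=22 C=60 D=34] avail[A=42 B=13 C=60 D=20] open={R3,R4,R5,R6,R8}
Step 14: cancel R8 -> on_hand[A=56 B=22 C=60 D=34] avail[A=42 B=22 C=60 D=20] open={R3,R4,R5,R6}
Step 15: commit R4 -> on_hand[A=56 B=22 C=60 D=26] avail[A=42 B=22 C=60 D=20] open={R3,R5,R6}
Step 16: reserve R10 B 3 -> on_hand[A=56 B=22 C=60 D=26] avail[A=42 B=19 C=60 D=20] open={R10,R3,R5,R6}

Answer: A: 42
B: 19
C: 60
D: 20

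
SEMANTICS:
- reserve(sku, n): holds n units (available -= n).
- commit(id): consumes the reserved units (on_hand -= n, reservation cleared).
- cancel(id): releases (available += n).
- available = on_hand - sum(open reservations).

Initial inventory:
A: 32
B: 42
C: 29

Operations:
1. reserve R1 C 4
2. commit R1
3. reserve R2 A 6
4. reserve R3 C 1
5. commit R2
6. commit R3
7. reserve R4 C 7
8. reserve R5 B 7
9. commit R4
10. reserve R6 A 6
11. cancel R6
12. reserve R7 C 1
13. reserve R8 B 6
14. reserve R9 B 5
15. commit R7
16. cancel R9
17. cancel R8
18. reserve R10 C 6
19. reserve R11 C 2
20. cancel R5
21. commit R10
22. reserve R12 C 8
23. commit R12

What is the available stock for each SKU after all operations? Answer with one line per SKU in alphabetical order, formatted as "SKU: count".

Step 1: reserve R1 C 4 -> on_hand[A=32 B=42 C=29] avail[A=32 B=42 C=25] open={R1}
Step 2: commit R1 -> on_hand[A=32 B=42 C=25] avail[A=32 B=42 C=25] open={}
Step 3: reserve R2 A 6 -> on_hand[A=32 B=42 C=25] avail[A=26 B=42 C=25] open={R2}
Step 4: reserve R3 C 1 -> on_hand[A=32 B=42 C=25] avail[A=26 B=42 C=24] open={R2,R3}
Step 5: commit R2 -> on_hand[A=26 B=42 C=25] avail[A=26 B=42 C=24] open={R3}
Step 6: commit R3 -> on_hand[A=26 B=42 C=24] avail[A=26 B=42 C=24] open={}
Step 7: reserve R4 C 7 -> on_hand[A=26 B=42 C=24] avail[A=26 B=42 C=17] open={R4}
Step 8: reserve R5 B 7 -> on_hand[A=26 B=42 C=24] avail[A=26 B=35 C=17] open={R4,R5}
Step 9: commit R4 -> on_hand[A=26 B=42 C=17] avail[A=26 B=35 C=17] open={R5}
Step 10: reserve R6 A 6 -> on_hand[A=26 B=42 C=17] avail[A=20 B=35 C=17] open={R5,R6}
Step 11: cancel R6 -> on_hand[A=26 B=42 C=17] avail[A=26 B=35 C=17] open={R5}
Step 12: reserve R7 C 1 -> on_hand[A=26 B=42 C=17] avail[A=26 B=35 C=16] open={R5,R7}
Step 13: reserve R8 B 6 -> on_hand[A=26 B=42 C=17] avail[A=26 B=29 C=16] open={R5,R7,R8}
Step 14: reserve R9 B 5 -> on_hand[A=26 B=42 C=17] avail[A=26 B=24 C=16] open={R5,R7,R8,R9}
Step 15: commit R7 -> on_hand[A=26 B=42 C=16] avail[A=26 B=24 C=16] open={R5,R8,R9}
Step 16: cancel R9 -> on_hand[A=26 B=42 C=16] avail[A=26 B=29 C=16] open={R5,R8}
Step 17: cancel R8 -> on_hand[A=26 B=42 C=16] avail[A=26 B=35 C=16] open={R5}
Step 18: reserve R10 C 6 -> on_hand[A=26 B=42 C=16] avail[A=26 B=35 C=10] open={R10,R5}
Step 19: reserve R11 C 2 -> on_hand[A=26 B=42 C=16] avail[A=26 B=35 C=8] open={R10,R11,R5}
Step 20: cancel R5 -> on_hand[A=26 B=42 C=16] avail[A=26 B=42 C=8] open={R10,R11}
Step 21: commit R10 -> on_hand[A=26 B=42 C=10] avail[A=26 B=42 C=8] open={R11}
Step 22: reserve R12 C 8 -> on_hand[A=26 B=42 C=10] avail[A=26 B=42 C=0] open={R11,R12}
Step 23: commit R12 -> on_hand[A=26 B=42 C=2] avail[A=26 B=42 C=0] open={R11}

Answer: A: 26
B: 42
C: 0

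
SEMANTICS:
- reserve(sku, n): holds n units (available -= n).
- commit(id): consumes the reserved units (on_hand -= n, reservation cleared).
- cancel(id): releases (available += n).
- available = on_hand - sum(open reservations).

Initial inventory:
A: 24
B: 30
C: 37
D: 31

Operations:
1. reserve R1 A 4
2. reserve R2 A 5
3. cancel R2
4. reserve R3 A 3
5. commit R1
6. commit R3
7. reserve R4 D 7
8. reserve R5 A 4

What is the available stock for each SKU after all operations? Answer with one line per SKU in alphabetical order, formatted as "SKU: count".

Step 1: reserve R1 A 4 -> on_hand[A=24 B=30 C=37 D=31] avail[A=20 B=30 C=37 D=31] open={R1}
Step 2: reserve R2 A 5 -> on_hand[A=24 B=30 C=37 D=31] avail[A=15 B=30 C=37 D=31] open={R1,R2}
Step 3: cancel R2 -> on_hand[A=24 B=30 C=37 D=31] avail[A=20 B=30 C=37 D=31] open={R1}
Step 4: reserve R3 A 3 -> on_hand[A=24 B=30 C=37 D=31] avail[A=17 B=30 C=37 D=31] open={R1,R3}
Step 5: commit R1 -> on_hand[A=20 B=30 C=37 D=31] avail[A=17 B=30 C=37 D=31] open={R3}
Step 6: commit R3 -> on_hand[A=17 B=30 C=37 D=31] avail[A=17 B=30 C=37 D=31] open={}
Step 7: reserve R4 D 7 -> on_hand[A=17 B=30 C=37 D=31] avail[A=17 B=30 C=37 D=24] open={R4}
Step 8: reserve R5 A 4 -> on_hand[A=17 B=30 C=37 D=31] avail[A=13 B=30 C=37 D=24] open={R4,R5}

Answer: A: 13
B: 30
C: 37
D: 24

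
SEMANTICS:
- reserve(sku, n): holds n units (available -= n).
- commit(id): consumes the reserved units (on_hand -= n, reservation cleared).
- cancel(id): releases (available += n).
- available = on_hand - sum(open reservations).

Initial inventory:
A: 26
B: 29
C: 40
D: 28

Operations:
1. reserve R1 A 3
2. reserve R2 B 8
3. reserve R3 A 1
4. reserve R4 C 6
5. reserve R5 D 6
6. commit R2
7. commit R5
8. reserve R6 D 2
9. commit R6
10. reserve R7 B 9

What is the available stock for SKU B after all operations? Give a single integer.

Answer: 12

Derivation:
Step 1: reserve R1 A 3 -> on_hand[A=26 B=29 C=40 D=28] avail[A=23 B=29 C=40 D=28] open={R1}
Step 2: reserve R2 B 8 -> on_hand[A=26 B=29 C=40 D=28] avail[A=23 B=21 C=40 D=28] open={R1,R2}
Step 3: reserve R3 A 1 -> on_hand[A=26 B=29 C=40 D=28] avail[A=22 B=21 C=40 D=28] open={R1,R2,R3}
Step 4: reserve R4 C 6 -> on_hand[A=26 B=29 C=40 D=28] avail[A=22 B=21 C=34 D=28] open={R1,R2,R3,R4}
Step 5: reserve R5 D 6 -> on_hand[A=26 B=29 C=40 D=28] avail[A=22 B=21 C=34 D=22] open={R1,R2,R3,R4,R5}
Step 6: commit R2 -> on_hand[A=26 B=21 C=40 D=28] avail[A=22 B=21 C=34 D=22] open={R1,R3,R4,R5}
Step 7: commit R5 -> on_hand[A=26 B=21 C=40 D=22] avail[A=22 B=21 C=34 D=22] open={R1,R3,R4}
Step 8: reserve R6 D 2 -> on_hand[A=26 B=21 C=40 D=22] avail[A=22 B=21 C=34 D=20] open={R1,R3,R4,R6}
Step 9: commit R6 -> on_hand[A=26 B=21 C=40 D=20] avail[A=22 B=21 C=34 D=20] open={R1,R3,R4}
Step 10: reserve R7 B 9 -> on_hand[A=26 B=21 C=40 D=20] avail[A=22 B=12 C=34 D=20] open={R1,R3,R4,R7}
Final available[B] = 12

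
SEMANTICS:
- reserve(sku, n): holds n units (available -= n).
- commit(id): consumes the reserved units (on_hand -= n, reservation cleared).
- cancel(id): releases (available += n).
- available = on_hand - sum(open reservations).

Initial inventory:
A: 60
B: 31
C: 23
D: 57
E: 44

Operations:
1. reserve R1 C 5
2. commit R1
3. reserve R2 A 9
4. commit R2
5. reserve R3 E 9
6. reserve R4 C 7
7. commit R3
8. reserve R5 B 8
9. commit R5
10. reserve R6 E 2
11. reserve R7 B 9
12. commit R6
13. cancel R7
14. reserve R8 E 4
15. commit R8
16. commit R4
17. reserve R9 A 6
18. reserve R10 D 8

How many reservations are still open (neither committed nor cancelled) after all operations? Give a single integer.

Answer: 2

Derivation:
Step 1: reserve R1 C 5 -> on_hand[A=60 B=31 C=23 D=57 E=44] avail[A=60 B=31 C=18 D=57 E=44] open={R1}
Step 2: commit R1 -> on_hand[A=60 B=31 C=18 D=57 E=44] avail[A=60 B=31 C=18 D=57 E=44] open={}
Step 3: reserve R2 A 9 -> on_hand[A=60 B=31 C=18 D=57 E=44] avail[A=51 B=31 C=18 D=57 E=44] open={R2}
Step 4: commit R2 -> on_hand[A=51 B=31 C=18 D=57 E=44] avail[A=51 B=31 C=18 D=57 E=44] open={}
Step 5: reserve R3 E 9 -> on_hand[A=51 B=31 C=18 D=57 E=44] avail[A=51 B=31 C=18 D=57 E=35] open={R3}
Step 6: reserve R4 C 7 -> on_hand[A=51 B=31 C=18 D=57 E=44] avail[A=51 B=31 C=11 D=57 E=35] open={R3,R4}
Step 7: commit R3 -> on_hand[A=51 B=31 C=18 D=57 E=35] avail[A=51 B=31 C=11 D=57 E=35] open={R4}
Step 8: reserve R5 B 8 -> on_hand[A=51 B=31 C=18 D=57 E=35] avail[A=51 B=23 C=11 D=57 E=35] open={R4,R5}
Step 9: commit R5 -> on_hand[A=51 B=23 C=18 D=57 E=35] avail[A=51 B=23 C=11 D=57 E=35] open={R4}
Step 10: reserve R6 E 2 -> on_hand[A=51 B=23 C=18 D=57 E=35] avail[A=51 B=23 C=11 D=57 E=33] open={R4,R6}
Step 11: reserve R7 B 9 -> on_hand[A=51 B=23 C=18 D=57 E=35] avail[A=51 B=14 C=11 D=57 E=33] open={R4,R6,R7}
Step 12: commit R6 -> on_hand[A=51 B=23 C=18 D=57 E=33] avail[A=51 B=14 C=11 D=57 E=33] open={R4,R7}
Step 13: cancel R7 -> on_hand[A=51 B=23 C=18 D=57 E=33] avail[A=51 B=23 C=11 D=57 E=33] open={R4}
Step 14: reserve R8 E 4 -> on_hand[A=51 B=23 C=18 D=57 E=33] avail[A=51 B=23 C=11 D=57 E=29] open={R4,R8}
Step 15: commit R8 -> on_hand[A=51 B=23 C=18 D=57 E=29] avail[A=51 B=23 C=11 D=57 E=29] open={R4}
Step 16: commit R4 -> on_hand[A=51 B=23 C=11 D=57 E=29] avail[A=51 B=23 C=11 D=57 E=29] open={}
Step 17: reserve R9 A 6 -> on_hand[A=51 B=23 C=11 D=57 E=29] avail[A=45 B=23 C=11 D=57 E=29] open={R9}
Step 18: reserve R10 D 8 -> on_hand[A=51 B=23 C=11 D=57 E=29] avail[A=45 B=23 C=11 D=49 E=29] open={R10,R9}
Open reservations: ['R10', 'R9'] -> 2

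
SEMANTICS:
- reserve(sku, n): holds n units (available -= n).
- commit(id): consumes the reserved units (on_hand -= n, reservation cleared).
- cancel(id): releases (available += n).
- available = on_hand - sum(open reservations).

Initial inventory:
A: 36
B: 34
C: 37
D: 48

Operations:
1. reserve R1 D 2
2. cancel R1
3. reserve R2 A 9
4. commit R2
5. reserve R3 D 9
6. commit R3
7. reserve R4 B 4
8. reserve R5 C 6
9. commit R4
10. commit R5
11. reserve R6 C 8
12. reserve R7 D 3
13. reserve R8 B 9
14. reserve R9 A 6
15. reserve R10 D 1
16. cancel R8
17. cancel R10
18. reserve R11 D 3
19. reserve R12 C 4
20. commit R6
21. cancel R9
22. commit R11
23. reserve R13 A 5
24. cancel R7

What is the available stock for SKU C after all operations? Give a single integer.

Step 1: reserve R1 D 2 -> on_hand[A=36 B=34 C=37 D=48] avail[A=36 B=34 C=37 D=46] open={R1}
Step 2: cancel R1 -> on_hand[A=36 B=34 C=37 D=48] avail[A=36 B=34 C=37 D=48] open={}
Step 3: reserve R2 A 9 -> on_hand[A=36 B=34 C=37 D=48] avail[A=27 B=34 C=37 D=48] open={R2}
Step 4: commit R2 -> on_hand[A=27 B=34 C=37 D=48] avail[A=27 B=34 C=37 D=48] open={}
Step 5: reserve R3 D 9 -> on_hand[A=27 B=34 C=37 D=48] avail[A=27 B=34 C=37 D=39] open={R3}
Step 6: commit R3 -> on_hand[A=27 B=34 C=37 D=39] avail[A=27 B=34 C=37 D=39] open={}
Step 7: reserve R4 B 4 -> on_hand[A=27 B=34 C=37 D=39] avail[A=27 B=30 C=37 D=39] open={R4}
Step 8: reserve R5 C 6 -> on_hand[A=27 B=34 C=37 D=39] avail[A=27 B=30 C=31 D=39] open={R4,R5}
Step 9: commit R4 -> on_hand[A=27 B=30 C=37 D=39] avail[A=27 B=30 C=31 D=39] open={R5}
Step 10: commit R5 -> on_hand[A=27 B=30 C=31 D=39] avail[A=27 B=30 C=31 D=39] open={}
Step 11: reserve R6 C 8 -> on_hand[A=27 B=30 C=31 D=39] avail[A=27 B=30 C=23 D=39] open={R6}
Step 12: reserve R7 D 3 -> on_hand[A=27 B=30 C=31 D=39] avail[A=27 B=30 C=23 D=36] open={R6,R7}
Step 13: reserve R8 B 9 -> on_hand[A=27 B=30 C=31 D=39] avail[A=27 B=21 C=23 D=36] open={R6,R7,R8}
Step 14: reserve R9 A 6 -> on_hand[A=27 B=30 C=31 D=39] avail[A=21 B=21 C=23 D=36] open={R6,R7,R8,R9}
Step 15: reserve R10 D 1 -> on_hand[A=27 B=30 C=31 D=39] avail[A=21 B=21 C=23 D=35] open={R10,R6,R7,R8,R9}
Step 16: cancel R8 -> on_hand[A=27 B=30 C=31 D=39] avail[A=21 B=30 C=23 D=35] open={R10,R6,R7,R9}
Step 17: cancel R10 -> on_hand[A=27 B=30 C=31 D=39] avail[A=21 B=30 C=23 D=36] open={R6,R7,R9}
Step 18: reserve R11 D 3 -> on_hand[A=27 B=30 C=31 D=39] avail[A=21 B=30 C=23 D=33] open={R11,R6,R7,R9}
Step 19: reserve R12 C 4 -> on_hand[A=27 B=30 C=31 D=39] avail[A=21 B=30 C=19 D=33] open={R11,R12,R6,R7,R9}
Step 20: commit R6 -> on_hand[A=27 B=30 C=23 D=39] avail[A=21 B=30 C=19 D=33] open={R11,R12,R7,R9}
Step 21: cancel R9 -> on_hand[A=27 B=30 C=23 D=39] avail[A=27 B=30 C=19 D=33] open={R11,R12,R7}
Step 22: commit R11 -> on_hand[A=27 B=30 C=23 D=36] avail[A=27 B=30 C=19 D=33] open={R12,R7}
Step 23: reserve R13 A 5 -> on_hand[A=27 B=30 C=23 D=36] avail[A=22 B=30 C=19 D=33] open={R12,R13,R7}
Step 24: cancel R7 -> on_hand[A=27 B=30 C=23 D=36] avail[A=22 B=30 C=19 D=36] open={R12,R13}
Final available[C] = 19

Answer: 19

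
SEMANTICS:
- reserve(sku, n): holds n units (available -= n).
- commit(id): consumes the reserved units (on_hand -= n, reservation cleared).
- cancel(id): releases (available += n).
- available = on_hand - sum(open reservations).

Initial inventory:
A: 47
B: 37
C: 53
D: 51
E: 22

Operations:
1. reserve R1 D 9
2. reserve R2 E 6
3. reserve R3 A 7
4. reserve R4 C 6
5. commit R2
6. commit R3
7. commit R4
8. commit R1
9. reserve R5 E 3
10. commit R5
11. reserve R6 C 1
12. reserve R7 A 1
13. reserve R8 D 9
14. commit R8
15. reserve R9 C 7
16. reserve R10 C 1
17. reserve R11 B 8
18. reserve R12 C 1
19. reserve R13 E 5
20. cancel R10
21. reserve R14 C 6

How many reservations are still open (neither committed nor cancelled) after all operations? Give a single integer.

Step 1: reserve R1 D 9 -> on_hand[A=47 B=37 C=53 D=51 E=22] avail[A=47 B=37 C=53 D=42 E=22] open={R1}
Step 2: reserve R2 E 6 -> on_hand[A=47 B=37 C=53 D=51 E=22] avail[A=47 B=37 C=53 D=42 E=16] open={R1,R2}
Step 3: reserve R3 A 7 -> on_hand[A=47 B=37 C=53 D=51 E=22] avail[A=40 B=37 C=53 D=42 E=16] open={R1,R2,R3}
Step 4: reserve R4 C 6 -> on_hand[A=47 B=37 C=53 D=51 E=22] avail[A=40 B=37 C=47 D=42 E=16] open={R1,R2,R3,R4}
Step 5: commit R2 -> on_hand[A=47 B=37 C=53 D=51 E=16] avail[A=40 B=37 C=47 D=42 E=16] open={R1,R3,R4}
Step 6: commit R3 -> on_hand[A=40 B=37 C=53 D=51 E=16] avail[A=40 B=37 C=47 D=42 E=16] open={R1,R4}
Step 7: commit R4 -> on_hand[A=40 B=37 C=47 D=51 E=16] avail[A=40 B=37 C=47 D=42 E=16] open={R1}
Step 8: commit R1 -> on_hand[A=40 B=37 C=47 D=42 E=16] avail[A=40 B=37 C=47 D=42 E=16] open={}
Step 9: reserve R5 E 3 -> on_hand[A=40 B=37 C=47 D=42 E=16] avail[A=40 B=37 C=47 D=42 E=13] open={R5}
Step 10: commit R5 -> on_hand[A=40 B=37 C=47 D=42 E=13] avail[A=40 B=37 C=47 D=42 E=13] open={}
Step 11: reserve R6 C 1 -> on_hand[A=40 B=37 C=47 D=42 E=13] avail[A=40 B=37 C=46 D=42 E=13] open={R6}
Step 12: reserve R7 A 1 -> on_hand[A=40 B=37 C=47 D=42 E=13] avail[A=39 B=37 C=46 D=42 E=13] open={R6,R7}
Step 13: reserve R8 D 9 -> on_hand[A=40 B=37 C=47 D=42 E=13] avail[A=39 B=37 C=46 D=33 E=13] open={R6,R7,R8}
Step 14: commit R8 -> on_hand[A=40 B=37 C=47 D=33 E=13] avail[A=39 B=37 C=46 D=33 E=13] open={R6,R7}
Step 15: reserve R9 C 7 -> on_hand[A=40 B=37 C=47 D=33 E=13] avail[A=39 B=37 C=39 D=33 E=13] open={R6,R7,R9}
Step 16: reserve R10 C 1 -> on_hand[A=40 B=37 C=47 D=33 E=13] avail[A=39 B=37 C=38 D=33 E=13] open={R10,R6,R7,R9}
Step 17: reserve R11 B 8 -> on_hand[A=40 B=37 C=47 D=33 E=13] avail[A=39 B=29 C=38 D=33 E=13] open={R10,R11,R6,R7,R9}
Step 18: reserve R12 C 1 -> on_hand[A=40 B=37 C=47 D=33 E=13] avail[A=39 B=29 C=37 D=33 E=13] open={R10,R11,R12,R6,R7,R9}
Step 19: reserve R13 E 5 -> on_hand[A=40 B=37 C=47 D=33 E=13] avail[A=39 B=29 C=37 D=33 E=8] open={R10,R11,R12,R13,R6,R7,R9}
Step 20: cancel R10 -> on_hand[A=40 B=37 C=47 D=33 E=13] avail[A=39 B=29 C=38 D=33 E=8] open={R11,R12,R13,R6,R7,R9}
Step 21: reserve R14 C 6 -> on_hand[A=40 B=37 C=47 D=33 E=13] avail[A=39 B=29 C=32 D=33 E=8] open={R11,R12,R13,R14,R6,R7,R9}
Open reservations: ['R11', 'R12', 'R13', 'R14', 'R6', 'R7', 'R9'] -> 7

Answer: 7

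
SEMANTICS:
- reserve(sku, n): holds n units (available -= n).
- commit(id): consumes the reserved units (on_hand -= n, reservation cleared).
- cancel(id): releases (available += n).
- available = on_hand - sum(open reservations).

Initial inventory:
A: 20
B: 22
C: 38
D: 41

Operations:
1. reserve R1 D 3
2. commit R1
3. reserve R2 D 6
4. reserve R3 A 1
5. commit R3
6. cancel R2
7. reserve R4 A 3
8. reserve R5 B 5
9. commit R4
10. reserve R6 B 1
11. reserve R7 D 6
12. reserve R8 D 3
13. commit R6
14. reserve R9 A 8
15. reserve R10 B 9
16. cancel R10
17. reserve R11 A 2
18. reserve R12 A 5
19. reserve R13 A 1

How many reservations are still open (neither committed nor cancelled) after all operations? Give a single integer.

Answer: 7

Derivation:
Step 1: reserve R1 D 3 -> on_hand[A=20 B=22 C=38 D=41] avail[A=20 B=22 C=38 D=38] open={R1}
Step 2: commit R1 -> on_hand[A=20 B=22 C=38 D=38] avail[A=20 B=22 C=38 D=38] open={}
Step 3: reserve R2 D 6 -> on_hand[A=20 B=22 C=38 D=38] avail[A=20 B=22 C=38 D=32] open={R2}
Step 4: reserve R3 A 1 -> on_hand[A=20 B=22 C=38 D=38] avail[A=19 B=22 C=38 D=32] open={R2,R3}
Step 5: commit R3 -> on_hand[A=19 B=22 C=38 D=38] avail[A=19 B=22 C=38 D=32] open={R2}
Step 6: cancel R2 -> on_hand[A=19 B=22 C=38 D=38] avail[A=19 B=22 C=38 D=38] open={}
Step 7: reserve R4 A 3 -> on_hand[A=19 B=22 C=38 D=38] avail[A=16 B=22 C=38 D=38] open={R4}
Step 8: reserve R5 B 5 -> on_hand[A=19 B=22 C=38 D=38] avail[A=16 B=17 C=38 D=38] open={R4,R5}
Step 9: commit R4 -> on_hand[A=16 B=22 C=38 D=38] avail[A=16 B=17 C=38 D=38] open={R5}
Step 10: reserve R6 B 1 -> on_hand[A=16 B=22 C=38 D=38] avail[A=16 B=16 C=38 D=38] open={R5,R6}
Step 11: reserve R7 D 6 -> on_hand[A=16 B=22 C=38 D=38] avail[A=16 B=16 C=38 D=32] open={R5,R6,R7}
Step 12: reserve R8 D 3 -> on_hand[A=16 B=22 C=38 D=38] avail[A=16 B=16 C=38 D=29] open={R5,R6,R7,R8}
Step 13: commit R6 -> on_hand[A=16 B=21 C=38 D=38] avail[A=16 B=16 C=38 D=29] open={R5,R7,R8}
Step 14: reserve R9 A 8 -> on_hand[A=16 B=21 C=38 D=38] avail[A=8 B=16 C=38 D=29] open={R5,R7,R8,R9}
Step 15: reserve R10 B 9 -> on_hand[A=16 B=21 C=38 D=38] avail[A=8 B=7 C=38 D=29] open={R10,R5,R7,R8,R9}
Step 16: cancel R10 -> on_hand[A=16 B=21 C=38 D=38] avail[A=8 B=16 C=38 D=29] open={R5,R7,R8,R9}
Step 17: reserve R11 A 2 -> on_hand[A=16 B=21 C=38 D=38] avail[A=6 B=16 C=38 D=29] open={R11,R5,R7,R8,R9}
Step 18: reserve R12 A 5 -> on_hand[A=16 B=21 C=38 D=38] avail[A=1 B=16 C=38 D=29] open={R11,R12,R5,R7,R8,R9}
Step 19: reserve R13 A 1 -> on_hand[A=16 B=21 C=38 D=38] avail[A=0 B=16 C=38 D=29] open={R11,R12,R13,R5,R7,R8,R9}
Open reservations: ['R11', 'R12', 'R13', 'R5', 'R7', 'R8', 'R9'] -> 7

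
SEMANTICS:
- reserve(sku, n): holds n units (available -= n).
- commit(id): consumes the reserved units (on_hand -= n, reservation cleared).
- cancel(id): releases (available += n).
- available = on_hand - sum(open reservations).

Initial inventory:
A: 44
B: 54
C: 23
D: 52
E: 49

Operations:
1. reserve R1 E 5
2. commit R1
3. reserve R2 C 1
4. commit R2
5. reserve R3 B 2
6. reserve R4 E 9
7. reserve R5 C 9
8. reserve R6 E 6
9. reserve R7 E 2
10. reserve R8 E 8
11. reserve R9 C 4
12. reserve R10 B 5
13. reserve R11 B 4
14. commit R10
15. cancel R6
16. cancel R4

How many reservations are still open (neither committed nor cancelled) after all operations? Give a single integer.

Answer: 6

Derivation:
Step 1: reserve R1 E 5 -> on_hand[A=44 B=54 C=23 D=52 E=49] avail[A=44 B=54 C=23 D=52 E=44] open={R1}
Step 2: commit R1 -> on_hand[A=44 B=54 C=23 D=52 E=44] avail[A=44 B=54 C=23 D=52 E=44] open={}
Step 3: reserve R2 C 1 -> on_hand[A=44 B=54 C=23 D=52 E=44] avail[A=44 B=54 C=22 D=52 E=44] open={R2}
Step 4: commit R2 -> on_hand[A=44 B=54 C=22 D=52 E=44] avail[A=44 B=54 C=22 D=52 E=44] open={}
Step 5: reserve R3 B 2 -> on_hand[A=44 B=54 C=22 D=52 E=44] avail[A=44 B=52 C=22 D=52 E=44] open={R3}
Step 6: reserve R4 E 9 -> on_hand[A=44 B=54 C=22 D=52 E=44] avail[A=44 B=52 C=22 D=52 E=35] open={R3,R4}
Step 7: reserve R5 C 9 -> on_hand[A=44 B=54 C=22 D=52 E=44] avail[A=44 B=52 C=13 D=52 E=35] open={R3,R4,R5}
Step 8: reserve R6 E 6 -> on_hand[A=44 B=54 C=22 D=52 E=44] avail[A=44 B=52 C=13 D=52 E=29] open={R3,R4,R5,R6}
Step 9: reserve R7 E 2 -> on_hand[A=44 B=54 C=22 D=52 E=44] avail[A=44 B=52 C=13 D=52 E=27] open={R3,R4,R5,R6,R7}
Step 10: reserve R8 E 8 -> on_hand[A=44 B=54 C=22 D=52 E=44] avail[A=44 B=52 C=13 D=52 E=19] open={R3,R4,R5,R6,R7,R8}
Step 11: reserve R9 C 4 -> on_hand[A=44 B=54 C=22 D=52 E=44] avail[A=44 B=52 C=9 D=52 E=19] open={R3,R4,R5,R6,R7,R8,R9}
Step 12: reserve R10 B 5 -> on_hand[A=44 B=54 C=22 D=52 E=44] avail[A=44 B=47 C=9 D=52 E=19] open={R10,R3,R4,R5,R6,R7,R8,R9}
Step 13: reserve R11 B 4 -> on_hand[A=44 B=54 C=22 D=52 E=44] avail[A=44 B=43 C=9 D=52 E=19] open={R10,R11,R3,R4,R5,R6,R7,R8,R9}
Step 14: commit R10 -> on_hand[A=44 B=49 C=22 D=52 E=44] avail[A=44 B=43 C=9 D=52 E=19] open={R11,R3,R4,R5,R6,R7,R8,R9}
Step 15: cancel R6 -> on_hand[A=44 B=49 C=22 D=52 E=44] avail[A=44 B=43 C=9 D=52 E=25] open={R11,R3,R4,R5,R7,R8,R9}
Step 16: cancel R4 -> on_hand[A=44 B=49 C=22 D=52 E=44] avail[A=44 B=43 C=9 D=52 E=34] open={R11,R3,R5,R7,R8,R9}
Open reservations: ['R11', 'R3', 'R5', 'R7', 'R8', 'R9'] -> 6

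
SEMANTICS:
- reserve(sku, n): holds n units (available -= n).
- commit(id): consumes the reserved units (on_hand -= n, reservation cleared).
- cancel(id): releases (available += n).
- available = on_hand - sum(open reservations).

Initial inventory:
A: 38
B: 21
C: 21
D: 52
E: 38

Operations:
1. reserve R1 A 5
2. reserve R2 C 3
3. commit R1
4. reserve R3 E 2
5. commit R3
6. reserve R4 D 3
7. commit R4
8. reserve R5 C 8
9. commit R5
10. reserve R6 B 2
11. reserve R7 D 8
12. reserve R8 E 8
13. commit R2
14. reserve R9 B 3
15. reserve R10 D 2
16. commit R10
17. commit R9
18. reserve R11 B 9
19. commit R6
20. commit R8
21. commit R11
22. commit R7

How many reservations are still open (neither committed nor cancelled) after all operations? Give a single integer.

Step 1: reserve R1 A 5 -> on_hand[A=38 B=21 C=21 D=52 E=38] avail[A=33 B=21 C=21 D=52 E=38] open={R1}
Step 2: reserve R2 C 3 -> on_hand[A=38 B=21 C=21 D=52 E=38] avail[A=33 B=21 C=18 D=52 E=38] open={R1,R2}
Step 3: commit R1 -> on_hand[A=33 B=21 C=21 D=52 E=38] avail[A=33 B=21 C=18 D=52 E=38] open={R2}
Step 4: reserve R3 E 2 -> on_hand[A=33 B=21 C=21 D=52 E=38] avail[A=33 B=21 C=18 D=52 E=36] open={R2,R3}
Step 5: commit R3 -> on_hand[A=33 B=21 C=21 D=52 E=36] avail[A=33 B=21 C=18 D=52 E=36] open={R2}
Step 6: reserve R4 D 3 -> on_hand[A=33 B=21 C=21 D=52 E=36] avail[A=33 B=21 C=18 D=49 E=36] open={R2,R4}
Step 7: commit R4 -> on_hand[A=33 B=21 C=21 D=49 E=36] avail[A=33 B=21 C=18 D=49 E=36] open={R2}
Step 8: reserve R5 C 8 -> on_hand[A=33 B=21 C=21 D=49 E=36] avail[A=33 B=21 C=10 D=49 E=36] open={R2,R5}
Step 9: commit R5 -> on_hand[A=33 B=21 C=13 D=49 E=36] avail[A=33 B=21 C=10 D=49 E=36] open={R2}
Step 10: reserve R6 B 2 -> on_hand[A=33 B=21 C=13 D=49 E=36] avail[A=33 B=19 C=10 D=49 E=36] open={R2,R6}
Step 11: reserve R7 D 8 -> on_hand[A=33 B=21 C=13 D=49 E=36] avail[A=33 B=19 C=10 D=41 E=36] open={R2,R6,R7}
Step 12: reserve R8 E 8 -> on_hand[A=33 B=21 C=13 D=49 E=36] avail[A=33 B=19 C=10 D=41 E=28] open={R2,R6,R7,R8}
Step 13: commit R2 -> on_hand[A=33 B=21 C=10 D=49 E=36] avail[A=33 B=19 C=10 D=41 E=28] open={R6,R7,R8}
Step 14: reserve R9 B 3 -> on_hand[A=33 B=21 C=10 D=49 E=36] avail[A=33 B=16 C=10 D=41 E=28] open={R6,R7,R8,R9}
Step 15: reserve R10 D 2 -> on_hand[A=33 B=21 C=10 D=49 E=36] avail[A=33 B=16 C=10 D=39 E=28] open={R10,R6,R7,R8,R9}
Step 16: commit R10 -> on_hand[A=33 B=21 C=10 D=47 E=36] avail[A=33 B=16 C=10 D=39 E=28] open={R6,R7,R8,R9}
Step 17: commit R9 -> on_hand[A=33 B=18 C=10 D=47 E=36] avail[A=33 B=16 C=10 D=39 E=28] open={R6,R7,R8}
Step 18: reserve R11 B 9 -> on_hand[A=33 B=18 C=10 D=47 E=36] avail[A=33 B=7 C=10 D=39 E=28] open={R11,R6,R7,R8}
Step 19: commit R6 -> on_hand[A=33 B=16 C=10 D=47 E=36] avail[A=33 B=7 C=10 D=39 E=28] open={R11,R7,R8}
Step 20: commit R8 -> on_hand[A=33 B=16 C=10 D=47 E=28] avail[A=33 B=7 C=10 D=39 E=28] open={R11,R7}
Step 21: commit R11 -> on_hand[A=33 B=7 C=10 D=47 E=28] avail[A=33 B=7 C=10 D=39 E=28] open={R7}
Step 22: commit R7 -> on_hand[A=33 B=7 C=10 D=39 E=28] avail[A=33 B=7 C=10 D=39 E=28] open={}
Open reservations: [] -> 0

Answer: 0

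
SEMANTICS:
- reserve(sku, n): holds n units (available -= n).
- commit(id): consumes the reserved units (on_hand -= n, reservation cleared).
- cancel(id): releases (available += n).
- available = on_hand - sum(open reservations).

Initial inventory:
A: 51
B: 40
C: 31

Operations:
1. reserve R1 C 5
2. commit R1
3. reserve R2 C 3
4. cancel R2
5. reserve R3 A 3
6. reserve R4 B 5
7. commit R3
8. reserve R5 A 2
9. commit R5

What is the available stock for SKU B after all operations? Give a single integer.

Step 1: reserve R1 C 5 -> on_hand[A=51 B=40 C=31] avail[A=51 B=40 C=26] open={R1}
Step 2: commit R1 -> on_hand[A=51 B=40 C=26] avail[A=51 B=40 C=26] open={}
Step 3: reserve R2 C 3 -> on_hand[A=51 B=40 C=26] avail[A=51 B=40 C=23] open={R2}
Step 4: cancel R2 -> on_hand[A=51 B=40 C=26] avail[A=51 B=40 C=26] open={}
Step 5: reserve R3 A 3 -> on_hand[A=51 B=40 C=26] avail[A=48 B=40 C=26] open={R3}
Step 6: reserve R4 B 5 -> on_hand[A=51 B=40 C=26] avail[A=48 B=35 C=26] open={R3,R4}
Step 7: commit R3 -> on_hand[A=48 B=40 C=26] avail[A=48 B=35 C=26] open={R4}
Step 8: reserve R5 A 2 -> on_hand[A=48 B=40 C=26] avail[A=46 B=35 C=26] open={R4,R5}
Step 9: commit R5 -> on_hand[A=46 B=40 C=26] avail[A=46 B=35 C=26] open={R4}
Final available[B] = 35

Answer: 35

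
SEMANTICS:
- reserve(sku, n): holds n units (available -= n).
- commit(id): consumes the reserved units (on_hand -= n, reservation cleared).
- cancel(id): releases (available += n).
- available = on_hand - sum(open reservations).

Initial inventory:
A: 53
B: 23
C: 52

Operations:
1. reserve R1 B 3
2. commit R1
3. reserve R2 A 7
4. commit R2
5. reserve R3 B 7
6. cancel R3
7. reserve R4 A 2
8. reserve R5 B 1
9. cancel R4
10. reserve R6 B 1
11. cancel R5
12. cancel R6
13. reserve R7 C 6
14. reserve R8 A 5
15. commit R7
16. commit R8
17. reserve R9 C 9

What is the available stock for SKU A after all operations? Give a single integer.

Answer: 41

Derivation:
Step 1: reserve R1 B 3 -> on_hand[A=53 B=23 C=52] avail[A=53 B=20 C=52] open={R1}
Step 2: commit R1 -> on_hand[A=53 B=20 C=52] avail[A=53 B=20 C=52] open={}
Step 3: reserve R2 A 7 -> on_hand[A=53 B=20 C=52] avail[A=46 B=20 C=52] open={R2}
Step 4: commit R2 -> on_hand[A=46 B=20 C=52] avail[A=46 B=20 C=52] open={}
Step 5: reserve R3 B 7 -> on_hand[A=46 B=20 C=52] avail[A=46 B=13 C=52] open={R3}
Step 6: cancel R3 -> on_hand[A=46 B=20 C=52] avail[A=46 B=20 C=52] open={}
Step 7: reserve R4 A 2 -> on_hand[A=46 B=20 C=52] avail[A=44 B=20 C=52] open={R4}
Step 8: reserve R5 B 1 -> on_hand[A=46 B=20 C=52] avail[A=44 B=19 C=52] open={R4,R5}
Step 9: cancel R4 -> on_hand[A=46 B=20 C=52] avail[A=46 B=19 C=52] open={R5}
Step 10: reserve R6 B 1 -> on_hand[A=46 B=20 C=52] avail[A=46 B=18 C=52] open={R5,R6}
Step 11: cancel R5 -> on_hand[A=46 B=20 C=52] avail[A=46 B=19 C=52] open={R6}
Step 12: cancel R6 -> on_hand[A=46 B=20 C=52] avail[A=46 B=20 C=52] open={}
Step 13: reserve R7 C 6 -> on_hand[A=46 B=20 C=52] avail[A=46 B=20 C=46] open={R7}
Step 14: reserve R8 A 5 -> on_hand[A=46 B=20 C=52] avail[A=41 B=20 C=46] open={R7,R8}
Step 15: commit R7 -> on_hand[A=46 B=20 C=46] avail[A=41 B=20 C=46] open={R8}
Step 16: commit R8 -> on_hand[A=41 B=20 C=46] avail[A=41 B=20 C=46] open={}
Step 17: reserve R9 C 9 -> on_hand[A=41 B=20 C=46] avail[A=41 B=20 C=37] open={R9}
Final available[A] = 41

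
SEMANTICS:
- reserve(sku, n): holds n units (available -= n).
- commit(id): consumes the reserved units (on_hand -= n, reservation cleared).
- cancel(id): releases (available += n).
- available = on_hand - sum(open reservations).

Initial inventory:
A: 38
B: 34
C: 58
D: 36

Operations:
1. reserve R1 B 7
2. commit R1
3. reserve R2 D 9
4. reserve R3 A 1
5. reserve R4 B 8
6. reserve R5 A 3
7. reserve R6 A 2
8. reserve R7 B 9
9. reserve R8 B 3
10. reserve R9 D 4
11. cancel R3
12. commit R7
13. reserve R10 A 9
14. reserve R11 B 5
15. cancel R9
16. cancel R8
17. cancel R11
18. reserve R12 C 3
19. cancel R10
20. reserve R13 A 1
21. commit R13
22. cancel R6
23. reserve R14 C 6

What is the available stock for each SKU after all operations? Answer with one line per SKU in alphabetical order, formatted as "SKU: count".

Answer: A: 34
B: 10
C: 49
D: 27

Derivation:
Step 1: reserve R1 B 7 -> on_hand[A=38 B=34 C=58 D=36] avail[A=38 B=27 C=58 D=36] open={R1}
Step 2: commit R1 -> on_hand[A=38 B=27 C=58 D=36] avail[A=38 B=27 C=58 D=36] open={}
Step 3: reserve R2 D 9 -> on_hand[A=38 B=27 C=58 D=36] avail[A=38 B=27 C=58 D=27] open={R2}
Step 4: reserve R3 A 1 -> on_hand[A=38 B=27 C=58 D=36] avail[A=37 B=27 C=58 D=27] open={R2,R3}
Step 5: reserve R4 B 8 -> on_hand[A=38 B=27 C=58 D=36] avail[A=37 B=19 C=58 D=27] open={R2,R3,R4}
Step 6: reserve R5 A 3 -> on_hand[A=38 B=27 C=58 D=36] avail[A=34 B=19 C=58 D=27] open={R2,R3,R4,R5}
Step 7: reserve R6 A 2 -> on_hand[A=38 B=27 C=58 D=36] avail[A=32 B=19 C=58 D=27] open={R2,R3,R4,R5,R6}
Step 8: reserve R7 B 9 -> on_hand[A=38 B=27 C=58 D=36] avail[A=32 B=10 C=58 D=27] open={R2,R3,R4,R5,R6,R7}
Step 9: reserve R8 B 3 -> on_hand[A=38 B=27 C=58 D=36] avail[A=32 B=7 C=58 D=27] open={R2,R3,R4,R5,R6,R7,R8}
Step 10: reserve R9 D 4 -> on_hand[A=38 B=27 C=58 D=36] avail[A=32 B=7 C=58 D=23] open={R2,R3,R4,R5,R6,R7,R8,R9}
Step 11: cancel R3 -> on_hand[A=38 B=27 C=58 D=36] avail[A=33 B=7 C=58 D=23] open={R2,R4,R5,R6,R7,R8,R9}
Step 12: commit R7 -> on_hand[A=38 B=18 C=58 D=36] avail[A=33 B=7 C=58 D=23] open={R2,R4,R5,R6,R8,R9}
Step 13: reserve R10 A 9 -> on_hand[A=38 B=18 C=58 D=36] avail[A=24 B=7 C=58 D=23] open={R10,R2,R4,R5,R6,R8,R9}
Step 14: reserve R11 B 5 -> on_hand[A=38 B=18 C=58 D=36] avail[A=24 B=2 C=58 D=23] open={R10,R11,R2,R4,R5,R6,R8,R9}
Step 15: cancel R9 -> on_hand[A=38 B=18 C=58 D=36] avail[A=24 B=2 C=58 D=27] open={R10,R11,R2,R4,R5,R6,R8}
Step 16: cancel R8 -> on_hand[A=38 B=18 C=58 D=36] avail[A=24 B=5 C=58 D=27] open={R10,R11,R2,R4,R5,R6}
Step 17: cancel R11 -> on_hand[A=38 B=18 C=58 D=36] avail[A=24 B=10 C=58 D=27] open={R10,R2,R4,R5,R6}
Step 18: reserve R12 C 3 -> on_hand[A=38 B=18 C=58 D=36] avail[A=24 B=10 C=55 D=27] open={R10,R12,R2,R4,R5,R6}
Step 19: cancel R10 -> on_hand[A=38 B=18 C=58 D=36] avail[A=33 B=10 C=55 D=27] open={R12,R2,R4,R5,R6}
Step 20: reserve R13 A 1 -> on_hand[A=38 B=18 C=58 D=36] avail[A=32 B=10 C=55 D=27] open={R12,R13,R2,R4,R5,R6}
Step 21: commit R13 -> on_hand[A=37 B=18 C=58 D=36] avail[A=32 B=10 C=55 D=27] open={R12,R2,R4,R5,R6}
Step 22: cancel R6 -> on_hand[A=37 B=18 C=58 D=36] avail[A=34 B=10 C=55 D=27] open={R12,R2,R4,R5}
Step 23: reserve R14 C 6 -> on_hand[A=37 B=18 C=58 D=36] avail[A=34 B=10 C=49 D=27] open={R12,R14,R2,R4,R5}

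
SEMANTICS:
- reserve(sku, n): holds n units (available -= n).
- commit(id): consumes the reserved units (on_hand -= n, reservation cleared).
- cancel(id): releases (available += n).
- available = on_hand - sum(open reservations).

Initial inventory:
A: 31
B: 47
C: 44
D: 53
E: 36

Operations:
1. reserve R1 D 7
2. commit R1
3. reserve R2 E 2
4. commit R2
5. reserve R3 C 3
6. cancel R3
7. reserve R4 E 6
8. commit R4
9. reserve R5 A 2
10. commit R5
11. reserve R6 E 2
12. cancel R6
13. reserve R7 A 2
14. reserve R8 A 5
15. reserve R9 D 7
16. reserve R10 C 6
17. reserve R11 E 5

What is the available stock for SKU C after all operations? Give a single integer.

Answer: 38

Derivation:
Step 1: reserve R1 D 7 -> on_hand[A=31 B=47 C=44 D=53 E=36] avail[A=31 B=47 C=44 D=46 E=36] open={R1}
Step 2: commit R1 -> on_hand[A=31 B=47 C=44 D=46 E=36] avail[A=31 B=47 C=44 D=46 E=36] open={}
Step 3: reserve R2 E 2 -> on_hand[A=31 B=47 C=44 D=46 E=36] avail[A=31 B=47 C=44 D=46 E=34] open={R2}
Step 4: commit R2 -> on_hand[A=31 B=47 C=44 D=46 E=34] avail[A=31 B=47 C=44 D=46 E=34] open={}
Step 5: reserve R3 C 3 -> on_hand[A=31 B=47 C=44 D=46 E=34] avail[A=31 B=47 C=41 D=46 E=34] open={R3}
Step 6: cancel R3 -> on_hand[A=31 B=47 C=44 D=46 E=34] avail[A=31 B=47 C=44 D=46 E=34] open={}
Step 7: reserve R4 E 6 -> on_hand[A=31 B=47 C=44 D=46 E=34] avail[A=31 B=47 C=44 D=46 E=28] open={R4}
Step 8: commit R4 -> on_hand[A=31 B=47 C=44 D=46 E=28] avail[A=31 B=47 C=44 D=46 E=28] open={}
Step 9: reserve R5 A 2 -> on_hand[A=31 B=47 C=44 D=46 E=28] avail[A=29 B=47 C=44 D=46 E=28] open={R5}
Step 10: commit R5 -> on_hand[A=29 B=47 C=44 D=46 E=28] avail[A=29 B=47 C=44 D=46 E=28] open={}
Step 11: reserve R6 E 2 -> on_hand[A=29 B=47 C=44 D=46 E=28] avail[A=29 B=47 C=44 D=46 E=26] open={R6}
Step 12: cancel R6 -> on_hand[A=29 B=47 C=44 D=46 E=28] avail[A=29 B=47 C=44 D=46 E=28] open={}
Step 13: reserve R7 A 2 -> on_hand[A=29 B=47 C=44 D=46 E=28] avail[A=27 B=47 C=44 D=46 E=28] open={R7}
Step 14: reserve R8 A 5 -> on_hand[A=29 B=47 C=44 D=46 E=28] avail[A=22 B=47 C=44 D=46 E=28] open={R7,R8}
Step 15: reserve R9 D 7 -> on_hand[A=29 B=47 C=44 D=46 E=28] avail[A=22 B=47 C=44 D=39 E=28] open={R7,R8,R9}
Step 16: reserve R10 C 6 -> on_hand[A=29 B=47 C=44 D=46 E=28] avail[A=22 B=47 C=38 D=39 E=28] open={R10,R7,R8,R9}
Step 17: reserve R11 E 5 -> on_hand[A=29 B=47 C=44 D=46 E=28] avail[A=22 B=47 C=38 D=39 E=23] open={R10,R11,R7,R8,R9}
Final available[C] = 38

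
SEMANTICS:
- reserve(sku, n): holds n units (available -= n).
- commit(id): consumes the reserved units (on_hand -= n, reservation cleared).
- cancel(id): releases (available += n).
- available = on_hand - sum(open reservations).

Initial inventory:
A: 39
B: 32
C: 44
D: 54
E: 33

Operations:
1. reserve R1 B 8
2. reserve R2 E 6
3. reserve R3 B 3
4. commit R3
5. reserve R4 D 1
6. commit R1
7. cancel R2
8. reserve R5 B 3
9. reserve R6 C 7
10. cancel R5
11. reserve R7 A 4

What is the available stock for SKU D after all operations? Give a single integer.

Answer: 53

Derivation:
Step 1: reserve R1 B 8 -> on_hand[A=39 B=32 C=44 D=54 E=33] avail[A=39 B=24 C=44 D=54 E=33] open={R1}
Step 2: reserve R2 E 6 -> on_hand[A=39 B=32 C=44 D=54 E=33] avail[A=39 B=24 C=44 D=54 E=27] open={R1,R2}
Step 3: reserve R3 B 3 -> on_hand[A=39 B=32 C=44 D=54 E=33] avail[A=39 B=21 C=44 D=54 E=27] open={R1,R2,R3}
Step 4: commit R3 -> on_hand[A=39 B=29 C=44 D=54 E=33] avail[A=39 B=21 C=44 D=54 E=27] open={R1,R2}
Step 5: reserve R4 D 1 -> on_hand[A=39 B=29 C=44 D=54 E=33] avail[A=39 B=21 C=44 D=53 E=27] open={R1,R2,R4}
Step 6: commit R1 -> on_hand[A=39 B=21 C=44 D=54 E=33] avail[A=39 B=21 C=44 D=53 E=27] open={R2,R4}
Step 7: cancel R2 -> on_hand[A=39 B=21 C=44 D=54 E=33] avail[A=39 B=21 C=44 D=53 E=33] open={R4}
Step 8: reserve R5 B 3 -> on_hand[A=39 B=21 C=44 D=54 E=33] avail[A=39 B=18 C=44 D=53 E=33] open={R4,R5}
Step 9: reserve R6 C 7 -> on_hand[A=39 B=21 C=44 D=54 E=33] avail[A=39 B=18 C=37 D=53 E=33] open={R4,R5,R6}
Step 10: cancel R5 -> on_hand[A=39 B=21 C=44 D=54 E=33] avail[A=39 B=21 C=37 D=53 E=33] open={R4,R6}
Step 11: reserve R7 A 4 -> on_hand[A=39 B=21 C=44 D=54 E=33] avail[A=35 B=21 C=37 D=53 E=33] open={R4,R6,R7}
Final available[D] = 53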